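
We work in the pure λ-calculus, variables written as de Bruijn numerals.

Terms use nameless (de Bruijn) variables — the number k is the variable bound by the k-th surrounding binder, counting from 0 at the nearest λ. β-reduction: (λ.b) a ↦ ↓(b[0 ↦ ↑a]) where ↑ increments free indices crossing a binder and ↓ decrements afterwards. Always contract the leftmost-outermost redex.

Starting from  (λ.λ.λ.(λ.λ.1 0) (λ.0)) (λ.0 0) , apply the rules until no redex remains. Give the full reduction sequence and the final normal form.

Answer: normal form = λ.λ.λ.0  (in 3 steps)

Working:
  start: (λ.λ.λ.(λ.λ.1 0) (λ.0)) (λ.0 0)
  step 1: λ.λ.(λ.λ.1 0) (λ.0)
  step 2: λ.λ.λ.(λ.0) 0
  step 3: λ.λ.λ.0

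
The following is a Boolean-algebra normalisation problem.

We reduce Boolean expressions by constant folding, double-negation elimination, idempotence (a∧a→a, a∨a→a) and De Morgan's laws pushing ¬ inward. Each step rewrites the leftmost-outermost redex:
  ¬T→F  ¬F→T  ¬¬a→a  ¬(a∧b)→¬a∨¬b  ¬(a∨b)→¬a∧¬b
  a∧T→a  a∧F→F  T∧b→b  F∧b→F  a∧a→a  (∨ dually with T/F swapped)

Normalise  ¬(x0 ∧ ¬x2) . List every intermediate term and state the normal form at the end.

  start: ¬(x0 ∧ ¬x2)
  [1] ¬x0 ∨ ¬¬x2
  [2] ¬x0 ∨ x2

Answer: normal form = ¬x0 ∨ x2  (in 2 steps)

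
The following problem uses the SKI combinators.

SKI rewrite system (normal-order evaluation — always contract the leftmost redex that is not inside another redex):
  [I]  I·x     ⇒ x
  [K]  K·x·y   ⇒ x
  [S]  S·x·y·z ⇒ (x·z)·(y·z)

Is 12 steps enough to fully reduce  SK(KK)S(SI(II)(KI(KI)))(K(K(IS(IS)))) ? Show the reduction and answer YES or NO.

Answer: YES — reaches normal form SI(K(K(SS))) in 11 ≤ 12 steps

Derivation:
  start: SK(KK)S(SI(II)(KI(KI)))(K(K(IS(IS))))
  [1] KS(KKS)(SI(II)(KI(KI)))(K(K(IS(IS))))
  [2] S(SI(II)(KI(KI)))(K(K(IS(IS))))
  [3] S(I(KI(KI))(II(KI(KI))))(K(K(IS(IS))))
  [4] S(KI(KI)(II(KI(KI))))(K(K(IS(IS))))
  [5] S(I(II(KI(KI))))(K(K(IS(IS))))
  [6] S(II(KI(KI)))(K(K(IS(IS))))
  [7] S(I(KI(KI)))(K(K(IS(IS))))
  [8] S(KI(KI))(K(K(IS(IS))))
  [9] SI(K(K(IS(IS))))
  [10] SI(K(K(S(IS))))
  [11] SI(K(K(SS)))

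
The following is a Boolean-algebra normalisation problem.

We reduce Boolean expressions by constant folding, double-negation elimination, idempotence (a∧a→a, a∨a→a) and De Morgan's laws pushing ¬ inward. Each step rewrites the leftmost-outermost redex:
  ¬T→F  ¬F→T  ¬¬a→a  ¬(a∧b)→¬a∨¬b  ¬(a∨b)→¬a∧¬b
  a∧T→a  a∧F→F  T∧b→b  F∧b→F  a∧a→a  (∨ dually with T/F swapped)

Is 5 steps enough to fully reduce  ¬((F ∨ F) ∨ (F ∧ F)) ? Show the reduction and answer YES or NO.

Answer: NO — after 5 steps the term is ¬(F ∧ F), not yet normal

Reduction:
  start: ¬((F ∨ F) ∨ (F ∧ F))
  [1] ¬(F ∨ F) ∧ ¬(F ∧ F)
  [2] (¬F ∧ ¬F) ∧ ¬(F ∧ F)
  [3] ¬F ∧ ¬(F ∧ F)
  [4] T ∧ ¬(F ∧ F)
  [5] ¬(F ∧ F)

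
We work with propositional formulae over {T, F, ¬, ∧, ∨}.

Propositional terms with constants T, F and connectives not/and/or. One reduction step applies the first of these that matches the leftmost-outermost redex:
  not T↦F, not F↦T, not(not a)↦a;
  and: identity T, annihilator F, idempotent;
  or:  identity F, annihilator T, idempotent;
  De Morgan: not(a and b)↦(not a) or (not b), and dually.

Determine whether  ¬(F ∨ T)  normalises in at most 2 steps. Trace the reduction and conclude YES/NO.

Answer: NO — after 2 steps the term is T ∧ ¬T, not yet normal

Derivation:
  start: ¬(F ∨ T)
  step 1: ¬F ∧ ¬T
  step 2: T ∧ ¬T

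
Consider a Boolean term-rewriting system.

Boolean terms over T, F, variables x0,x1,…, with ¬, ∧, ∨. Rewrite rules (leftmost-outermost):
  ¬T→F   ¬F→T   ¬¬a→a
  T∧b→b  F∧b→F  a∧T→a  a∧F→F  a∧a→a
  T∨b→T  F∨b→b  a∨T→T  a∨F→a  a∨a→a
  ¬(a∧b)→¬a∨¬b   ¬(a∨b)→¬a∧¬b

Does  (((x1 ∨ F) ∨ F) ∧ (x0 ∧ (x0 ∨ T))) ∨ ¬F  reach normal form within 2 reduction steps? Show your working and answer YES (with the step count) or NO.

Answer: NO — after 2 steps the term is (x1 ∧ (x0 ∧ (x0 ∨ T))) ∨ ¬F, not yet normal

Derivation:
  start: (((x1 ∨ F) ∨ F) ∧ (x0 ∧ (x0 ∨ T))) ∨ ¬F
  [1] ((x1 ∨ F) ∧ (x0 ∧ (x0 ∨ T))) ∨ ¬F
  [2] (x1 ∧ (x0 ∧ (x0 ∨ T))) ∨ ¬F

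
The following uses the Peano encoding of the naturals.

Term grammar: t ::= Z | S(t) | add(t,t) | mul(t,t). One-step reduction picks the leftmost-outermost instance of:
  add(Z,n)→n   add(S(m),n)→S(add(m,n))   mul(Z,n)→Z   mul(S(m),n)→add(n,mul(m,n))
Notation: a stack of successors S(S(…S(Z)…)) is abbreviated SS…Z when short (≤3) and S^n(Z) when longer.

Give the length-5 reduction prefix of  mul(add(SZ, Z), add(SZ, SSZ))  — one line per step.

  start: mul(add(SZ, Z), add(SZ, SSZ))
  [1] mul(S(add(Z, Z)), add(SZ, SSZ))
  [2] add(add(SZ, SSZ), mul(add(Z, Z), add(SZ, SSZ)))
  [3] add(S(add(Z, SSZ)), mul(add(Z, Z), add(SZ, SSZ)))
  [4] S(add(add(Z, SSZ), mul(add(Z, Z), add(SZ, SSZ))))
  [5] S(add(SSZ, mul(add(Z, Z), add(SZ, SSZ))))

Answer: after 5 steps: S(add(SSZ, mul(add(Z, Z), add(SZ, SSZ))))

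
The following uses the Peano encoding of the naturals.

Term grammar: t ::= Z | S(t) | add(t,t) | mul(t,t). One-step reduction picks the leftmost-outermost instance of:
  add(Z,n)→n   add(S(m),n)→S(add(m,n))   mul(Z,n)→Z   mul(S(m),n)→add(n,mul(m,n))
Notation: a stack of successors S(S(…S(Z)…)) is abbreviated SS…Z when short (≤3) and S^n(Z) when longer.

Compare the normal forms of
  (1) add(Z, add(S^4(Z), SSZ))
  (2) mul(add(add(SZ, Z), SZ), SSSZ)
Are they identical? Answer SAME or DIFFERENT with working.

Term A:
  start: add(Z, add(S^4(Z), SSZ))
  →1  add(S^4(Z), SSZ)
  →2  S(add(SSSZ, SSZ))
  →3  S(S(add(SSZ, SSZ)))
  →4  S(S(S(add(SZ, SSZ))))
  →5  S(S(S(S(add(Z, SSZ)))))
  →6  S^6(Z)

Term B:
  start: mul(add(add(SZ, Z), SZ), SSSZ)
  →1  mul(add(S(add(Z, Z)), SZ), SSSZ)
  →2  mul(S(add(add(Z, Z), SZ)), SSSZ)
  →3  add(SSSZ, mul(add(add(Z, Z), SZ), SSSZ))
  →4  S(add(SSZ, mul(add(add(Z, Z), SZ), SSSZ)))
  →5  S(S(add(SZ, mul(add(add(Z, Z), SZ), SSSZ))))
  →6  S(S(S(add(Z, mul(add(add(Z, Z), SZ), SSSZ)))))
  →7  S(S(S(mul(add(add(Z, Z), SZ), SSSZ))))
  →8  S(S(S(mul(add(Z, SZ), SSSZ))))
  →9  S(S(S(mul(SZ, SSSZ))))
  →10  S(S(S(add(SSSZ, mul(Z, SSSZ)))))
  →11  S(S(S(S(add(SSZ, mul(Z, SSSZ))))))
  →12  S(S(S(S(S(add(SZ, mul(Z, SSSZ)))))))
  →13  S(S(S(S(S(S(add(Z, mul(Z, SSSZ))))))))
  →14  S(S(S(S(S(S(mul(Z, SSSZ)))))))
  →15  S^6(Z)

Answer: SAME — A ⇓ S^6(Z), B ⇓ S^6(Z)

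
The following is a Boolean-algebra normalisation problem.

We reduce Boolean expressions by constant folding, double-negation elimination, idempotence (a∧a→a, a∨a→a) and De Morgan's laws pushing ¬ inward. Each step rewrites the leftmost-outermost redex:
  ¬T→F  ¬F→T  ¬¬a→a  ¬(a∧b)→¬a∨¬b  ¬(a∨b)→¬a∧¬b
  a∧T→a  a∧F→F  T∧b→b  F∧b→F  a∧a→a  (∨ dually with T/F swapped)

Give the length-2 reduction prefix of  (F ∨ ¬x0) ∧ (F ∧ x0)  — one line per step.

  start: (F ∨ ¬x0) ∧ (F ∧ x0)
  [1] ¬x0 ∧ (F ∧ x0)
  [2] ¬x0 ∧ F

Answer: after 2 steps: ¬x0 ∧ F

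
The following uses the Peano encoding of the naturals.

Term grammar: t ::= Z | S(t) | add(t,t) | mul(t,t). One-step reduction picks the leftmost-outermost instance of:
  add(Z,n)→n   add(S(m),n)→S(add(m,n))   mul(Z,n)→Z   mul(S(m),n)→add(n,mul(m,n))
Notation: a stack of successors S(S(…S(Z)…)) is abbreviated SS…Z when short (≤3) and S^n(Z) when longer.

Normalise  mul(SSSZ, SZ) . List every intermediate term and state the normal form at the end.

  start: mul(SSSZ, SZ)
  [1] add(SZ, mul(SSZ, SZ))
  [2] S(add(Z, mul(SSZ, SZ)))
  [3] S(mul(SSZ, SZ))
  [4] S(add(SZ, mul(SZ, SZ)))
  [5] S(S(add(Z, mul(SZ, SZ))))
  [6] S(S(mul(SZ, SZ)))
  [7] S(S(add(SZ, mul(Z, SZ))))
  [8] S(S(S(add(Z, mul(Z, SZ)))))
  [9] S(S(S(mul(Z, SZ))))
  [10] SSSZ

Answer: normal form = SSSZ  (in 10 steps)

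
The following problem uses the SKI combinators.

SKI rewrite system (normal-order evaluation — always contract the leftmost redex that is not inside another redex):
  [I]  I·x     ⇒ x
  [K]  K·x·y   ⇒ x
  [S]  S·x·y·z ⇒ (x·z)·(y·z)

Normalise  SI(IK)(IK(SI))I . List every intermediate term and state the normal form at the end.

Answer: normal form = SII  (in 4 steps)

Derivation:
  start: SI(IK)(IK(SI))I
  →1  I(IK(SI))(IK(IK(SI)))I
  →2  IK(SI)(IK(IK(SI)))I
  →3  K(SI)(IK(IK(SI)))I
  →4  SII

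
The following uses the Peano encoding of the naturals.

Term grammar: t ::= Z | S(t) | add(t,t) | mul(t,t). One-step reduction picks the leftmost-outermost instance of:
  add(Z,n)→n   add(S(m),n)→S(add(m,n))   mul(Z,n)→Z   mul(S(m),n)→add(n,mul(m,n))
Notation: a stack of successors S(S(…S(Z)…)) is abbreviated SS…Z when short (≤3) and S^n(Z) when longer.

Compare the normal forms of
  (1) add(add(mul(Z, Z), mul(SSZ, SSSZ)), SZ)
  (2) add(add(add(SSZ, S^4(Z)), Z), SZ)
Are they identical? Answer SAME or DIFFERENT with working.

Answer: SAME — A ⇓ S^7(Z), B ⇓ S^7(Z)

Reduction:
Term A:
  start: add(add(mul(Z, Z), mul(SSZ, SSSZ)), SZ)
  →1  add(add(Z, mul(SSZ, SSSZ)), SZ)
  →2  add(mul(SSZ, SSSZ), SZ)
  →3  add(add(SSSZ, mul(SZ, SSSZ)), SZ)
  →4  add(S(add(SSZ, mul(SZ, SSSZ))), SZ)
  →5  S(add(add(SSZ, mul(SZ, SSSZ)), SZ))
  →6  S(add(S(add(SZ, mul(SZ, SSSZ))), SZ))
  →7  S(S(add(add(SZ, mul(SZ, SSSZ)), SZ)))
  →8  S(S(add(S(add(Z, mul(SZ, SSSZ))), SZ)))
  →9  S(S(S(add(add(Z, mul(SZ, SSSZ)), SZ))))
  →10  S(S(S(add(mul(SZ, SSSZ), SZ))))
  →11  S(S(S(add(add(SSSZ, mul(Z, SSSZ)), SZ))))
  →12  S(S(S(add(S(add(SSZ, mul(Z, SSSZ))), SZ))))
  →13  S(S(S(S(add(add(SSZ, mul(Z, SSSZ)), SZ)))))
  →14  S(S(S(S(add(S(add(SZ, mul(Z, SSSZ))), SZ)))))
  →15  S(S(S(S(S(add(add(SZ, mul(Z, SSSZ)), SZ))))))
  →16  S(S(S(S(S(add(S(add(Z, mul(Z, SSSZ))), SZ))))))
  →17  S(S(S(S(S(S(add(add(Z, mul(Z, SSSZ)), SZ)))))))
  →18  S(S(S(S(S(S(add(mul(Z, SSSZ), SZ)))))))
  →19  S(S(S(S(S(S(add(Z, SZ)))))))
  →20  S^7(Z)

Term B:
  start: add(add(add(SSZ, S^4(Z)), Z), SZ)
  →1  add(add(S(add(SZ, S^4(Z))), Z), SZ)
  →2  add(S(add(add(SZ, S^4(Z)), Z)), SZ)
  →3  S(add(add(add(SZ, S^4(Z)), Z), SZ))
  →4  S(add(add(S(add(Z, S^4(Z))), Z), SZ))
  →5  S(add(S(add(add(Z, S^4(Z)), Z)), SZ))
  →6  S(S(add(add(add(Z, S^4(Z)), Z), SZ)))
  →7  S(S(add(add(S^4(Z), Z), SZ)))
  →8  S(S(add(S(add(SSSZ, Z)), SZ)))
  →9  S(S(S(add(add(SSSZ, Z), SZ))))
  →10  S(S(S(add(S(add(SSZ, Z)), SZ))))
  →11  S(S(S(S(add(add(SSZ, Z), SZ)))))
  →12  S(S(S(S(add(S(add(SZ, Z)), SZ)))))
  →13  S(S(S(S(S(add(add(SZ, Z), SZ))))))
  →14  S(S(S(S(S(add(S(add(Z, Z)), SZ))))))
  →15  S(S(S(S(S(S(add(add(Z, Z), SZ)))))))
  →16  S(S(S(S(S(S(add(Z, SZ)))))))
  →17  S^7(Z)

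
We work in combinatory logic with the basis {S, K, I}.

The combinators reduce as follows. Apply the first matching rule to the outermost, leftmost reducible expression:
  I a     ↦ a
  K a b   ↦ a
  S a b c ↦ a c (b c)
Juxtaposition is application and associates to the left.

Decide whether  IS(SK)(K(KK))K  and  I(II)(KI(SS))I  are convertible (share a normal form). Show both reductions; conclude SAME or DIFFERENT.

Answer: DIFFERENT — A ⇓ KK, B ⇓ I

Working:
Term A:
  start: IS(SK)(K(KK))K
  [1] S(SK)(K(KK))K
  [2] SKK(K(KK)K)
  [3] K(K(KK)K)(K(K(KK)K))
  [4] K(KK)K
  [5] KK

Term B:
  start: I(II)(KI(SS))I
  [1] II(KI(SS))I
  [2] I(KI(SS))I
  [3] KI(SS)I
  [4] II
  [5] I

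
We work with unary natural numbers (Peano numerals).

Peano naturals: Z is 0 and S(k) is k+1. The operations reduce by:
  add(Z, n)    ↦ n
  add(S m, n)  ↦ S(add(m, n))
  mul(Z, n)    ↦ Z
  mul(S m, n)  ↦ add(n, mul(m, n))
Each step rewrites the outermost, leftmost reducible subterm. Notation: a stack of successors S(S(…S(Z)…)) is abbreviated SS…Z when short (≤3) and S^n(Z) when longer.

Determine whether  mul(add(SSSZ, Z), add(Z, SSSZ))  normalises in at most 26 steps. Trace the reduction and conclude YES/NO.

  start: mul(add(SSSZ, Z), add(Z, SSSZ))
  [1] mul(S(add(SSZ, Z)), add(Z, SSSZ))
  [2] add(add(Z, SSSZ), mul(add(SSZ, Z), add(Z, SSSZ)))
  [3] add(SSSZ, mul(add(SSZ, Z), add(Z, SSSZ)))
  [4] S(add(SSZ, mul(add(SSZ, Z), add(Z, SSSZ))))
  [5] S(S(add(SZ, mul(add(SSZ, Z), add(Z, SSSZ)))))
  [6] S(S(S(add(Z, mul(add(SSZ, Z), add(Z, SSSZ))))))
  [7] S(S(S(mul(add(SSZ, Z), add(Z, SSSZ)))))
  [8] S(S(S(mul(S(add(SZ, Z)), add(Z, SSSZ)))))
  [9] S(S(S(add(add(Z, SSSZ), mul(add(SZ, Z), add(Z, SSSZ))))))
  [10] S(S(S(add(SSSZ, mul(add(SZ, Z), add(Z, SSSZ))))))
  [11] S(S(S(S(add(SSZ, mul(add(SZ, Z), add(Z, SSSZ)))))))
  [12] S(S(S(S(S(add(SZ, mul(add(SZ, Z), add(Z, SSSZ))))))))
  [13] S(S(S(S(S(S(add(Z, mul(add(SZ, Z), add(Z, SSSZ)))))))))
  [14] S(S(S(S(S(S(mul(add(SZ, Z), add(Z, SSSZ))))))))
  [15] S(S(S(S(S(S(mul(S(add(Z, Z)), add(Z, SSSZ))))))))
  [16] S(S(S(S(S(S(add(add(Z, SSSZ), mul(add(Z, Z), add(Z, SSSZ)))))))))
  [17] S(S(S(S(S(S(add(SSSZ, mul(add(Z, Z), add(Z, SSSZ)))))))))
  [18] S(S(S(S(S(S(S(add(SSZ, mul(add(Z, Z), add(Z, SSSZ))))))))))
  [19] S(S(S(S(S(S(S(S(add(SZ, mul(add(Z, Z), add(Z, SSSZ)))))))))))
  [20] S(S(S(S(S(S(S(S(S(add(Z, mul(add(Z, Z), add(Z, SSSZ))))))))))))
  [21] S(S(S(S(S(S(S(S(S(mul(add(Z, Z), add(Z, SSSZ)))))))))))
  [22] S(S(S(S(S(S(S(S(S(mul(Z, add(Z, SSSZ)))))))))))
  [23] S^9(Z)

Answer: YES — reaches normal form S^9(Z) in 23 ≤ 26 steps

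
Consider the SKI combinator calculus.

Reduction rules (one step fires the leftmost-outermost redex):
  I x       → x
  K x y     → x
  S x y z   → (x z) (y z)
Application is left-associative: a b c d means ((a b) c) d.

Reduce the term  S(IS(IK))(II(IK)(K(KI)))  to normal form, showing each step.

  start: S(IS(IK))(II(IK)(K(KI)))
  step 1: S(S(IK))(II(IK)(K(KI)))
  step 2: S(SK)(II(IK)(K(KI)))
  step 3: S(SK)(I(IK)(K(KI)))
  step 4: S(SK)(IK(K(KI)))
  step 5: S(SK)(K(K(KI)))

Answer: normal form = S(SK)(K(K(KI)))  (in 5 steps)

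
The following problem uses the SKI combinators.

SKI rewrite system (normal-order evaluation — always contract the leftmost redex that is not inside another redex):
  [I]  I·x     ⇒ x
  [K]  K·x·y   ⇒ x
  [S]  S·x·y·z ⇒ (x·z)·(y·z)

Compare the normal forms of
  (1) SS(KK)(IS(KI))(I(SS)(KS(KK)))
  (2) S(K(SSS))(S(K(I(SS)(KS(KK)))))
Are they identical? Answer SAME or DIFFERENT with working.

Term A:
  start: SS(KK)(IS(KI))(I(SS)(KS(KK)))
  →1  S(IS(KI))(KK(IS(KI)))(I(SS)(KS(KK)))
  →2  IS(KI)(I(SS)(KS(KK)))(KK(IS(KI))(I(SS)(KS(KK))))
  →3  S(KI)(I(SS)(KS(KK)))(KK(IS(KI))(I(SS)(KS(KK))))
  →4  KI(KK(IS(KI))(I(SS)(KS(KK))))(I(SS)(KS(KK))(KK(IS(KI))(I(SS)(KS(KK)))))
  →5  I(I(SS)(KS(KK))(KK(IS(KI))(I(SS)(KS(KK)))))
  →6  I(SS)(KS(KK))(KK(IS(KI))(I(SS)(KS(KK))))
  →7  SS(KS(KK))(KK(IS(KI))(I(SS)(KS(KK))))
  →8  S(KK(IS(KI))(I(SS)(KS(KK))))(KS(KK)(KK(IS(KI))(I(SS)(KS(KK)))))
  →9  S(K(I(SS)(KS(KK))))(KS(KK)(KK(IS(KI))(I(SS)(KS(KK)))))
  →10  S(K(SS(KS(KK))))(KS(KK)(KK(IS(KI))(I(SS)(KS(KK)))))
  →11  S(K(SSS))(KS(KK)(KK(IS(KI))(I(SS)(KS(KK)))))
  →12  S(K(SSS))(S(KK(IS(KI))(I(SS)(KS(KK)))))
  →13  S(K(SSS))(S(K(I(SS)(KS(KK)))))
  →14  S(K(SSS))(S(K(SS(KS(KK)))))
  →15  S(K(SSS))(S(K(SSS)))

Term B:
  start: S(K(SSS))(S(K(I(SS)(KS(KK)))))
  →1  S(K(SSS))(S(K(SS(KS(KK)))))
  →2  S(K(SSS))(S(K(SSS)))

Answer: SAME — A ⇓ S(K(SSS))(S(K(SSS))), B ⇓ S(K(SSS))(S(K(SSS)))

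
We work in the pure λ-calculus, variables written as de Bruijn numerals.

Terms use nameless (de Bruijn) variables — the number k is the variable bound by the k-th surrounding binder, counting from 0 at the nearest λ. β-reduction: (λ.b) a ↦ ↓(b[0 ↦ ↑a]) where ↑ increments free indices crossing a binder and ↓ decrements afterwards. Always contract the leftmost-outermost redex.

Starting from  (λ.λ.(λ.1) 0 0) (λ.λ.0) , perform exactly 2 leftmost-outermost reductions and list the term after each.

  start: (λ.λ.(λ.1) 0 0) (λ.λ.0)
  →1  λ.(λ.1) 0 0
  →2  λ.0 0

Answer: after 2 steps: λ.0 0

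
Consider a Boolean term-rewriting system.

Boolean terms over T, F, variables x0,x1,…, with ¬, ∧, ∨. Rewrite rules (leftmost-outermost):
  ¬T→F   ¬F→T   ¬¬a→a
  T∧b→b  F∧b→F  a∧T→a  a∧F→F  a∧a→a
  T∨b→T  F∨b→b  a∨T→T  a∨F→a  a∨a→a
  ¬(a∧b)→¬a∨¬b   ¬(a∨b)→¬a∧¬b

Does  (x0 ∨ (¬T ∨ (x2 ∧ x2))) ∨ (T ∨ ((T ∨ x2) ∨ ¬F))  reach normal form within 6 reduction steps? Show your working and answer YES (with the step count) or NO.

  start: (x0 ∨ (¬T ∨ (x2 ∧ x2))) ∨ (T ∨ ((T ∨ x2) ∨ ¬F))
  step 1: (x0 ∨ (F ∨ (x2 ∧ x2))) ∨ (T ∨ ((T ∨ x2) ∨ ¬F))
  step 2: (x0 ∨ (x2 ∧ x2)) ∨ (T ∨ ((T ∨ x2) ∨ ¬F))
  step 3: (x0 ∨ x2) ∨ (T ∨ ((T ∨ x2) ∨ ¬F))
  step 4: (x0 ∨ x2) ∨ T
  step 5: T

Answer: YES — reaches normal form T in 5 ≤ 6 steps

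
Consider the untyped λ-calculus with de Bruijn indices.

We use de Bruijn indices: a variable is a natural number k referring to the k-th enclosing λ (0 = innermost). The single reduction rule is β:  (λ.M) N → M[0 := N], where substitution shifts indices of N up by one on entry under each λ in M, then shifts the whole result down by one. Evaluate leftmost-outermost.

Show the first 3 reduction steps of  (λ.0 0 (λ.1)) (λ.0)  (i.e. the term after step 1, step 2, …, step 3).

Answer: after 3 steps: λ.λ.0

Working:
  start: (λ.0 0 (λ.1)) (λ.0)
  →1  (λ.0) (λ.0) (λ.λ.0)
  →2  (λ.0) (λ.λ.0)
  →3  λ.λ.0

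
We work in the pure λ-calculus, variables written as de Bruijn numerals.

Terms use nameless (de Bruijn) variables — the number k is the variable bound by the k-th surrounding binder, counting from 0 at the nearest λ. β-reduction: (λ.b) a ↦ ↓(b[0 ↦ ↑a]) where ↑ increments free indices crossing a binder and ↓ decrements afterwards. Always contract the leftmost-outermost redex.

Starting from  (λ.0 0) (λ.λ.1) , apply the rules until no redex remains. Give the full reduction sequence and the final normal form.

Answer: normal form = λ.λ.λ.1  (in 2 steps)

Derivation:
  start: (λ.0 0) (λ.λ.1)
  →1  (λ.λ.1) (λ.λ.1)
  →2  λ.λ.λ.1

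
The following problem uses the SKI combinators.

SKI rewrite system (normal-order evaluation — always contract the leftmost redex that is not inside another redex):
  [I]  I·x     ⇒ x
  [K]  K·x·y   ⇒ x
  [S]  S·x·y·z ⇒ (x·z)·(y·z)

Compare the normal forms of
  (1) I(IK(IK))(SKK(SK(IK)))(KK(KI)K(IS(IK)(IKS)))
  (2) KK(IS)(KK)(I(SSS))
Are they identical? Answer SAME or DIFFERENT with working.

Term A:
  start: I(IK(IK))(SKK(SK(IK)))(KK(KI)K(IS(IK)(IKS)))
  [1] IK(IK)(SKK(SK(IK)))(KK(KI)K(IS(IK)(IKS)))
  [2] K(IK)(SKK(SK(IK)))(KK(KI)K(IS(IK)(IKS)))
  [3] IK(KK(KI)K(IS(IK)(IKS)))
  [4] K(KK(KI)K(IS(IK)(IKS)))
  [5] K(KK(IS(IK)(IKS)))
  [6] KK

Term B:
  start: KK(IS)(KK)(I(SSS))
  [1] K(KK)(I(SSS))
  [2] KK

Answer: SAME — A ⇓ KK, B ⇓ KK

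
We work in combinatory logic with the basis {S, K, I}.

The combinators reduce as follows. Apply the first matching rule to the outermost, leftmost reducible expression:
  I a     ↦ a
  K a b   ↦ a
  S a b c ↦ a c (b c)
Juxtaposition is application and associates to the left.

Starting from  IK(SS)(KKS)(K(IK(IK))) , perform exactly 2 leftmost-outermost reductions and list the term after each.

  start: IK(SS)(KKS)(K(IK(IK)))
  →1  K(SS)(KKS)(K(IK(IK)))
  →2  SS(K(IK(IK)))

Answer: after 2 steps: SS(K(IK(IK)))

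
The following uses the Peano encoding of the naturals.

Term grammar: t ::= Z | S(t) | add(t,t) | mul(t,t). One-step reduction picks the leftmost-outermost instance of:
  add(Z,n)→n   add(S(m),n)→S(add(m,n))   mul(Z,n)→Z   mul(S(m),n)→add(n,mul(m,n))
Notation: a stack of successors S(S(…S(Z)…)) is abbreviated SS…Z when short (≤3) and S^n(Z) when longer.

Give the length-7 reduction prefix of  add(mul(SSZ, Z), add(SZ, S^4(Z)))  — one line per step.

  start: add(mul(SSZ, Z), add(SZ, S^4(Z)))
  [1] add(add(Z, mul(SZ, Z)), add(SZ, S^4(Z)))
  [2] add(mul(SZ, Z), add(SZ, S^4(Z)))
  [3] add(add(Z, mul(Z, Z)), add(SZ, S^4(Z)))
  [4] add(mul(Z, Z), add(SZ, S^4(Z)))
  [5] add(Z, add(SZ, S^4(Z)))
  [6] add(SZ, S^4(Z))
  [7] S(add(Z, S^4(Z)))

Answer: after 7 steps: S(add(Z, S^4(Z)))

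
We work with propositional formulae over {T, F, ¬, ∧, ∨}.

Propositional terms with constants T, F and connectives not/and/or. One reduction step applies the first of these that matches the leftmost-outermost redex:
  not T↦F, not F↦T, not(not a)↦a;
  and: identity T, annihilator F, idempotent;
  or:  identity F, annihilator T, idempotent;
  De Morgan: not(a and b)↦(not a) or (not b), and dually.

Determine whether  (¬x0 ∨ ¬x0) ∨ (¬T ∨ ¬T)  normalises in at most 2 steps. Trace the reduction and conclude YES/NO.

  start: (¬x0 ∨ ¬x0) ∨ (¬T ∨ ¬T)
  step 1: ¬x0 ∨ (¬T ∨ ¬T)
  step 2: ¬x0 ∨ ¬T

Answer: NO — after 2 steps the term is ¬x0 ∨ ¬T, not yet normal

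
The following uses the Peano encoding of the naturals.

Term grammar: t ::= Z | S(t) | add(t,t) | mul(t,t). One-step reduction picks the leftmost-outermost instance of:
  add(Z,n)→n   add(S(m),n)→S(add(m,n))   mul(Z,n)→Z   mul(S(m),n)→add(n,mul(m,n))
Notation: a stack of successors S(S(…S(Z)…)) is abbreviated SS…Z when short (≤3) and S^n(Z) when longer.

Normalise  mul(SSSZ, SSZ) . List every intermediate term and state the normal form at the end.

  start: mul(SSSZ, SSZ)
  [1] add(SSZ, mul(SSZ, SSZ))
  [2] S(add(SZ, mul(SSZ, SSZ)))
  [3] S(S(add(Z, mul(SSZ, SSZ))))
  [4] S(S(mul(SSZ, SSZ)))
  [5] S(S(add(SSZ, mul(SZ, SSZ))))
  [6] S(S(S(add(SZ, mul(SZ, SSZ)))))
  [7] S(S(S(S(add(Z, mul(SZ, SSZ))))))
  [8] S(S(S(S(mul(SZ, SSZ)))))
  [9] S(S(S(S(add(SSZ, mul(Z, SSZ))))))
  [10] S(S(S(S(S(add(SZ, mul(Z, SSZ)))))))
  [11] S(S(S(S(S(S(add(Z, mul(Z, SSZ))))))))
  [12] S(S(S(S(S(S(mul(Z, SSZ)))))))
  [13] S^6(Z)

Answer: normal form = S^6(Z)  (in 13 steps)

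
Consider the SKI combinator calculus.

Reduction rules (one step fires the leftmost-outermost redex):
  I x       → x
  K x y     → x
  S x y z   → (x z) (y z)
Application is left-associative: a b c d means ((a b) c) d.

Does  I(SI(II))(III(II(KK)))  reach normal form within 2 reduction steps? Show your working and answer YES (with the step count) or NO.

  start: I(SI(II))(III(II(KK)))
  →1  SI(II)(III(II(KK)))
  →2  I(III(II(KK)))(II(III(II(KK))))

Answer: NO — after 2 steps the term is I(III(II(KK)))(II(III(II(KK)))), not yet normal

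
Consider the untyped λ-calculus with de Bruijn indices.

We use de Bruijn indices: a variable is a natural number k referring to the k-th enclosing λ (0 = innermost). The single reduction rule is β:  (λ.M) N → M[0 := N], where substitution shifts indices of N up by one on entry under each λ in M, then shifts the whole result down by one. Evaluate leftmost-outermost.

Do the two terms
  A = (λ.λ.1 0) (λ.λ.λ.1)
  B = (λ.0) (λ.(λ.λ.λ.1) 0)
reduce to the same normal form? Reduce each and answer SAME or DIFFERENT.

Answer: SAME — A ⇓ λ.λ.λ.1, B ⇓ λ.λ.λ.1

Reduction:
Term A:
  start: (λ.λ.1 0) (λ.λ.λ.1)
  →1  λ.(λ.λ.λ.1) 0
  →2  λ.λ.λ.1

Term B:
  start: (λ.0) (λ.(λ.λ.λ.1) 0)
  →1  λ.(λ.λ.λ.1) 0
  →2  λ.λ.λ.1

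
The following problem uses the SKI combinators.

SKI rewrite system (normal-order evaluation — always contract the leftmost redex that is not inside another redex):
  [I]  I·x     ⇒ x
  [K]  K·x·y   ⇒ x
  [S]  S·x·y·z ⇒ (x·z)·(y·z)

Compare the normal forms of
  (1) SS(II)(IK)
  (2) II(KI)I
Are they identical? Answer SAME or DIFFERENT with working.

Answer: DIFFERENT — A ⇓ SKK, B ⇓ I

Reduction:
Term A:
  start: SS(II)(IK)
  →1  S(IK)(II(IK))
  →2  SK(II(IK))
  →3  SK(I(IK))
  →4  SK(IK)
  →5  SKK

Term B:
  start: II(KI)I
  →1  I(KI)I
  →2  KII
  →3  I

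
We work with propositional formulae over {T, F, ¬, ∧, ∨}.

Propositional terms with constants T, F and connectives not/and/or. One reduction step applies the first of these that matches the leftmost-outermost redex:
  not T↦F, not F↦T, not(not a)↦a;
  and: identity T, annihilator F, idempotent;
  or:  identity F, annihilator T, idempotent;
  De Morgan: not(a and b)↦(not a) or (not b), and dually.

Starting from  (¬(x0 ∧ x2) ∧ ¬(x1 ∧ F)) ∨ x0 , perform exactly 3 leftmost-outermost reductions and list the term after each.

Answer: after 3 steps: ((¬x0 ∨ ¬x2) ∧ (¬x1 ∨ T)) ∨ x0

Reduction:
  start: (¬(x0 ∧ x2) ∧ ¬(x1 ∧ F)) ∨ x0
  step 1: ((¬x0 ∨ ¬x2) ∧ ¬(x1 ∧ F)) ∨ x0
  step 2: ((¬x0 ∨ ¬x2) ∧ (¬x1 ∨ ¬F)) ∨ x0
  step 3: ((¬x0 ∨ ¬x2) ∧ (¬x1 ∨ T)) ∨ x0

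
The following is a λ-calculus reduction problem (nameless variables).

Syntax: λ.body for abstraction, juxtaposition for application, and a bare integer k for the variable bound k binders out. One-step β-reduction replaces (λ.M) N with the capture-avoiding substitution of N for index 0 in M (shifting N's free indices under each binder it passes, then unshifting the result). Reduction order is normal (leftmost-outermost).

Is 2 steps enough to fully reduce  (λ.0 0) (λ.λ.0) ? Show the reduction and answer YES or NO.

  start: (λ.0 0) (λ.λ.0)
  →1  (λ.λ.0) (λ.λ.0)
  →2  λ.0

Answer: YES — reaches normal form λ.0 in 2 ≤ 2 steps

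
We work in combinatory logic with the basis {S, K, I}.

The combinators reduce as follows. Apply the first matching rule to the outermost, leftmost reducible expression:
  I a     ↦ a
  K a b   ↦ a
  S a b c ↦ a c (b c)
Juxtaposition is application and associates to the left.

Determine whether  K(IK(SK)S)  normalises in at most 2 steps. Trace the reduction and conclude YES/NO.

Answer: YES — reaches normal form K(SK) in 2 ≤ 2 steps

Working:
  start: K(IK(SK)S)
  [1] K(K(SK)S)
  [2] K(SK)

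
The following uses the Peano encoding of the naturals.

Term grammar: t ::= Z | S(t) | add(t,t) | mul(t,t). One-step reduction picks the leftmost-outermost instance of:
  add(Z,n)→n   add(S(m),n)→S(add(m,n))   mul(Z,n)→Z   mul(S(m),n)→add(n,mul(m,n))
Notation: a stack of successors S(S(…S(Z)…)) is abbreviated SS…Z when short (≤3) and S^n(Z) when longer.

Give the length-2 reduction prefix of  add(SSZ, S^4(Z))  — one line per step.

  start: add(SSZ, S^4(Z))
  step 1: S(add(SZ, S^4(Z)))
  step 2: S(S(add(Z, S^4(Z))))

Answer: after 2 steps: S(S(add(Z, S^4(Z))))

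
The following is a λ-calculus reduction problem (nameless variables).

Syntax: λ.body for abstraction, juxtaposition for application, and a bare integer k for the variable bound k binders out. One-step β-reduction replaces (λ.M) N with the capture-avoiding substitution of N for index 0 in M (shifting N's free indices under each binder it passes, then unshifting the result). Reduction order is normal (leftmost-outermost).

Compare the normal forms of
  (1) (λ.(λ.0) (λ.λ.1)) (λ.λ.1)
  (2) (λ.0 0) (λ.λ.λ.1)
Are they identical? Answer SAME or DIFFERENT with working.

Answer: SAME — A ⇓ λ.λ.1, B ⇓ λ.λ.1

Working:
Term A:
  start: (λ.(λ.0) (λ.λ.1)) (λ.λ.1)
  →1  (λ.0) (λ.λ.1)
  →2  λ.λ.1

Term B:
  start: (λ.0 0) (λ.λ.λ.1)
  →1  (λ.λ.λ.1) (λ.λ.λ.1)
  →2  λ.λ.1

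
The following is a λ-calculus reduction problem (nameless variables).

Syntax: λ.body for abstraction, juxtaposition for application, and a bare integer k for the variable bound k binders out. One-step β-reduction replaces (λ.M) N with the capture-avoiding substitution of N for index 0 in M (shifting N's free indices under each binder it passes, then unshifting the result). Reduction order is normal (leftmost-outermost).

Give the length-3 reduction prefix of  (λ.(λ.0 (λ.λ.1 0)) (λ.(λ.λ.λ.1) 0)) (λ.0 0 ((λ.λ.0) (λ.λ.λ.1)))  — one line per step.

Answer: after 3 steps: (λ.λ.λ.1) (λ.λ.1 0)

Derivation:
  start: (λ.(λ.0 (λ.λ.1 0)) (λ.(λ.λ.λ.1) 0)) (λ.0 0 ((λ.λ.0) (λ.λ.λ.1)))
  [1] (λ.0 (λ.λ.1 0)) (λ.(λ.λ.λ.1) 0)
  [2] (λ.(λ.λ.λ.1) 0) (λ.λ.1 0)
  [3] (λ.λ.λ.1) (λ.λ.1 0)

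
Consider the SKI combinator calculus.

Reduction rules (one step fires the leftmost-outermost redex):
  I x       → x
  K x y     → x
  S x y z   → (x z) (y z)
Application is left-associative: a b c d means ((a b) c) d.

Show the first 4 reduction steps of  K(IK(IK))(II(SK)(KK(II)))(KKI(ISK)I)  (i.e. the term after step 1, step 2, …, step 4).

Answer: after 4 steps: K

Working:
  start: K(IK(IK))(II(SK)(KK(II)))(KKI(ISK)I)
  [1] IK(IK)(KKI(ISK)I)
  [2] K(IK)(KKI(ISK)I)
  [3] IK
  [4] K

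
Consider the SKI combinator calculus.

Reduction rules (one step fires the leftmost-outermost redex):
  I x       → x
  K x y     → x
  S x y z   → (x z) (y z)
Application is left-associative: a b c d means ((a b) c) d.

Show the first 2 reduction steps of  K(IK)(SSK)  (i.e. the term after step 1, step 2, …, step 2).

Answer: after 2 steps: K

Reduction:
  start: K(IK)(SSK)
  step 1: IK
  step 2: K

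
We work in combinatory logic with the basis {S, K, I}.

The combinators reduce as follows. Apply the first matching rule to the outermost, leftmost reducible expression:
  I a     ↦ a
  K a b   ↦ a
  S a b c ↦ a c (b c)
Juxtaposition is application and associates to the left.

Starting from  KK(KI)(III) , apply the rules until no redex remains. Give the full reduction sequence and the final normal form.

Answer: normal form = KI  (in 3 steps)

Working:
  start: KK(KI)(III)
  →1  K(III)
  →2  K(II)
  →3  KI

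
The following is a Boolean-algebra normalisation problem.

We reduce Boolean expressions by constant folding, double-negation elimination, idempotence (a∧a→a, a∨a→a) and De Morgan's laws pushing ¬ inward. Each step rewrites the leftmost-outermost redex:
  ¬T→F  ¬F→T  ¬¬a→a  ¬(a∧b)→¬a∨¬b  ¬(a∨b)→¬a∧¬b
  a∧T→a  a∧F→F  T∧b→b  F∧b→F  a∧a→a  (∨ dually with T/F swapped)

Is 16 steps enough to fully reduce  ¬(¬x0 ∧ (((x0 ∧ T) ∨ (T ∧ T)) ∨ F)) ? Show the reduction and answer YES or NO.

Answer: YES — reaches normal form x0 in 13 ≤ 16 steps

Reduction:
  start: ¬(¬x0 ∧ (((x0 ∧ T) ∨ (T ∧ T)) ∨ F))
  step 1: ¬¬x0 ∨ ¬(((x0 ∧ T) ∨ (T ∧ T)) ∨ F)
  step 2: x0 ∨ ¬(((x0 ∧ T) ∨ (T ∧ T)) ∨ F)
  step 3: x0 ∨ (¬((x0 ∧ T) ∨ (T ∧ T)) ∧ ¬F)
  step 4: x0 ∨ ((¬(x0 ∧ T) ∧ ¬(T ∧ T)) ∧ ¬F)
  step 5: x0 ∨ (((¬x0 ∨ ¬T) ∧ ¬(T ∧ T)) ∧ ¬F)
  step 6: x0 ∨ (((¬x0 ∨ F) ∧ ¬(T ∧ T)) ∧ ¬F)
  step 7: x0 ∨ ((¬x0 ∧ ¬(T ∧ T)) ∧ ¬F)
  step 8: x0 ∨ ((¬x0 ∧ (¬T ∨ ¬T)) ∧ ¬F)
  step 9: x0 ∨ ((¬x0 ∧ ¬T) ∧ ¬F)
  step 10: x0 ∨ ((¬x0 ∧ F) ∧ ¬F)
  step 11: x0 ∨ (F ∧ ¬F)
  step 12: x0 ∨ F
  step 13: x0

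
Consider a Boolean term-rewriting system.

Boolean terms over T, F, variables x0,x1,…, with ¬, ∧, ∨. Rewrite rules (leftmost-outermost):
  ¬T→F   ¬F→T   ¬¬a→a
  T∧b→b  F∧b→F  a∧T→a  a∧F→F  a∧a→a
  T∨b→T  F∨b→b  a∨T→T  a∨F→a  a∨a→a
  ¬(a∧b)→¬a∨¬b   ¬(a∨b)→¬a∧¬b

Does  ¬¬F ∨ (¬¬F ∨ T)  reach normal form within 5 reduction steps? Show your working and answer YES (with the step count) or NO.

Answer: YES — reaches normal form T in 3 ≤ 5 steps

Working:
  start: ¬¬F ∨ (¬¬F ∨ T)
  →1  F ∨ (¬¬F ∨ T)
  →2  ¬¬F ∨ T
  →3  T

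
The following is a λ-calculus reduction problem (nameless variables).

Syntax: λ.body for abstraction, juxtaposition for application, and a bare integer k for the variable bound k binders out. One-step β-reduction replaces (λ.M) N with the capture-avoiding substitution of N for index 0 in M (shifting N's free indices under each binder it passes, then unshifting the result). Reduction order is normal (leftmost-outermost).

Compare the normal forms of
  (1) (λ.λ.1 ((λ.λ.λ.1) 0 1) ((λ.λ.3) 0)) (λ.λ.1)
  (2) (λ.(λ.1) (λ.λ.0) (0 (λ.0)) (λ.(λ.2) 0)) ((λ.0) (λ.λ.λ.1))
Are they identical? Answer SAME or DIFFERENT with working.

Answer: DIFFERENT — A ⇓ λ.λ.λ.λ.1, B ⇓ λ.λ.λ.λ.λ.1

Derivation:
Term A:
  start: (λ.λ.1 ((λ.λ.λ.1) 0 1) ((λ.λ.3) 0)) (λ.λ.1)
  step 1: λ.(λ.λ.1) ((λ.λ.λ.1) 0 (λ.λ.1)) ((λ.λ.λ.λ.1) 0)
  step 2: λ.(λ.(λ.λ.λ.1) 1 (λ.λ.1)) ((λ.λ.λ.λ.1) 0)
  step 3: λ.(λ.λ.λ.1) 0 (λ.λ.1)
  step 4: λ.(λ.λ.1) (λ.λ.1)
  step 5: λ.λ.λ.λ.1

Term B:
  start: (λ.(λ.1) (λ.λ.0) (0 (λ.0)) (λ.(λ.2) 0)) ((λ.0) (λ.λ.λ.1))
  step 1: (λ.(λ.0) (λ.λ.λ.1)) (λ.λ.0) ((λ.0) (λ.λ.λ.1) (λ.0)) (λ.(λ.(λ.0) (λ.λ.λ.1)) 0)
  step 2: (λ.0) (λ.λ.λ.1) ((λ.0) (λ.λ.λ.1) (λ.0)) (λ.(λ.(λ.0) (λ.λ.λ.1)) 0)
  step 3: (λ.λ.λ.1) ((λ.0) (λ.λ.λ.1) (λ.0)) (λ.(λ.(λ.0) (λ.λ.λ.1)) 0)
  step 4: (λ.λ.1) (λ.(λ.(λ.0) (λ.λ.λ.1)) 0)
  step 5: λ.λ.(λ.(λ.0) (λ.λ.λ.1)) 0
  step 6: λ.λ.(λ.0) (λ.λ.λ.1)
  step 7: λ.λ.λ.λ.λ.1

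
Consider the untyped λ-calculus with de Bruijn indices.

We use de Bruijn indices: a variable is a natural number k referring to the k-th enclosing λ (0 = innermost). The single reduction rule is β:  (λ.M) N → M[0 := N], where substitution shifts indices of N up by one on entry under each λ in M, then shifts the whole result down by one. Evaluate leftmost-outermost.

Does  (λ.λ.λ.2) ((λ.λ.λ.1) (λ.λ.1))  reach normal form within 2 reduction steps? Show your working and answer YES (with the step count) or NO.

  start: (λ.λ.λ.2) ((λ.λ.λ.1) (λ.λ.1))
  [1] λ.λ.(λ.λ.λ.1) (λ.λ.1)
  [2] λ.λ.λ.λ.1

Answer: YES — reaches normal form λ.λ.λ.λ.1 in 2 ≤ 2 steps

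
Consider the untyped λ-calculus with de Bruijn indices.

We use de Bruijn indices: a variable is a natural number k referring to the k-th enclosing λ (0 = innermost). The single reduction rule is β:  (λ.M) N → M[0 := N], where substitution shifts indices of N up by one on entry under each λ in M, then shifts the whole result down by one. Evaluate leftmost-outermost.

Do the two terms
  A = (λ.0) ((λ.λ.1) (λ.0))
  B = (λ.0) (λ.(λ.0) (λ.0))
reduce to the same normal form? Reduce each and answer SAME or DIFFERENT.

Answer: SAME — A ⇓ λ.λ.0, B ⇓ λ.λ.0

Working:
Term A:
  start: (λ.0) ((λ.λ.1) (λ.0))
  →1  (λ.λ.1) (λ.0)
  →2  λ.λ.0

Term B:
  start: (λ.0) (λ.(λ.0) (λ.0))
  →1  λ.(λ.0) (λ.0)
  →2  λ.λ.0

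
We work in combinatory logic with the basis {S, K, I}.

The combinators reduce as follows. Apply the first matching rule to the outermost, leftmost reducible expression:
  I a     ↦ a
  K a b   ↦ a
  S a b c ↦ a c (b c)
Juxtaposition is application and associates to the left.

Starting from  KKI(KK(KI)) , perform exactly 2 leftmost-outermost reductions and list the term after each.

  start: KKI(KK(KI))
  →1  K(KK(KI))
  →2  KK

Answer: after 2 steps: KK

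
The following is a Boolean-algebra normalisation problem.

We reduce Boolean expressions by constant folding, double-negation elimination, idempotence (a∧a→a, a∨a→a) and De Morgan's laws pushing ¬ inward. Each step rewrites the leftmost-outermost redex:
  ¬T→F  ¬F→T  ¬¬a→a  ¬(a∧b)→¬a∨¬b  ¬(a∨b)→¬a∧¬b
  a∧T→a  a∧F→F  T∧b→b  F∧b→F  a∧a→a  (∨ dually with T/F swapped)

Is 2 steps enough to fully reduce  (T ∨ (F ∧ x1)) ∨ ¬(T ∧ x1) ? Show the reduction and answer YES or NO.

Answer: YES — reaches normal form T in 2 ≤ 2 steps

Working:
  start: (T ∨ (F ∧ x1)) ∨ ¬(T ∧ x1)
  →1  T ∨ ¬(T ∧ x1)
  →2  T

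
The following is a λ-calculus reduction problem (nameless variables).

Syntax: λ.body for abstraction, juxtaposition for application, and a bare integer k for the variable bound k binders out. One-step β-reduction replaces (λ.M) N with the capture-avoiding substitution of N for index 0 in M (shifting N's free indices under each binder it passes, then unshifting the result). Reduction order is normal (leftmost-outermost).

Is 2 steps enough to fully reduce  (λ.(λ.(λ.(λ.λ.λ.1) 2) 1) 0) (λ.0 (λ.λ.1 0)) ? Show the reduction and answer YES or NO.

Answer: NO — after 2 steps the term is (λ.(λ.λ.λ.1) (λ.0 (λ.λ.1 0))) (λ.0 (λ.λ.1 0)), not yet normal

Working:
  start: (λ.(λ.(λ.(λ.λ.λ.1) 2) 1) 0) (λ.0 (λ.λ.1 0))
  [1] (λ.(λ.(λ.λ.λ.1) (λ.0 (λ.λ.1 0))) (λ.0 (λ.λ.1 0))) (λ.0 (λ.λ.1 0))
  [2] (λ.(λ.λ.λ.1) (λ.0 (λ.λ.1 0))) (λ.0 (λ.λ.1 0))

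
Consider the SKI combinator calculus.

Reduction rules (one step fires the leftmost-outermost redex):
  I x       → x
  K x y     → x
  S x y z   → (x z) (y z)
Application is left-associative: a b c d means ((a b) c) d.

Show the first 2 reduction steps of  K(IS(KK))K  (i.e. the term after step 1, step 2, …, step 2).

  start: K(IS(KK))K
  [1] IS(KK)
  [2] S(KK)

Answer: after 2 steps: S(KK)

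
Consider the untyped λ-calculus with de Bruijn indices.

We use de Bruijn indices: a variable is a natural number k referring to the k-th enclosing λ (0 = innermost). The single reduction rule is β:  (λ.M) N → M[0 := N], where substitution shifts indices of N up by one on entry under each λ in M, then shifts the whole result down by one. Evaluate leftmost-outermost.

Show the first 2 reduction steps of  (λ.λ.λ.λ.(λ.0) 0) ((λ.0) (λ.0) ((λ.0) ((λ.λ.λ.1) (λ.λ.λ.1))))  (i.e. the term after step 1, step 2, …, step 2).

Answer: after 2 steps: λ.λ.λ.0

Working:
  start: (λ.λ.λ.λ.(λ.0) 0) ((λ.0) (λ.0) ((λ.0) ((λ.λ.λ.1) (λ.λ.λ.1))))
  →1  λ.λ.λ.(λ.0) 0
  →2  λ.λ.λ.0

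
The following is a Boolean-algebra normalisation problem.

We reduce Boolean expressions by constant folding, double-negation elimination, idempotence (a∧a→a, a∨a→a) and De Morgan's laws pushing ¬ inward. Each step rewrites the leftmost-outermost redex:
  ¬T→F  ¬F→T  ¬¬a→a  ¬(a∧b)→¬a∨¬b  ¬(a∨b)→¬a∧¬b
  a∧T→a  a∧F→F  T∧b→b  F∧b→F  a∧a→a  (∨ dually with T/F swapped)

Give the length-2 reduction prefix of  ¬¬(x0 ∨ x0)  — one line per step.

Answer: after 2 steps: x0

Working:
  start: ¬¬(x0 ∨ x0)
  step 1: x0 ∨ x0
  step 2: x0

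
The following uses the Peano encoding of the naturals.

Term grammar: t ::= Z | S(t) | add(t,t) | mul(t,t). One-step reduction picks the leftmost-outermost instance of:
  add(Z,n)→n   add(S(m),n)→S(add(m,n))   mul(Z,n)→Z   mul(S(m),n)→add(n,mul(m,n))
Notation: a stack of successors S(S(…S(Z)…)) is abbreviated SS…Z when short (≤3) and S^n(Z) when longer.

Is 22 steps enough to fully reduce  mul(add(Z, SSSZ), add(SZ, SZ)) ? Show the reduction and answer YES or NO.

  start: mul(add(Z, SSSZ), add(SZ, SZ))
  →1  mul(SSSZ, add(SZ, SZ))
  →2  add(add(SZ, SZ), mul(SSZ, add(SZ, SZ)))
  →3  add(S(add(Z, SZ)), mul(SSZ, add(SZ, SZ)))
  →4  S(add(add(Z, SZ), mul(SSZ, add(SZ, SZ))))
  →5  S(add(SZ, mul(SSZ, add(SZ, SZ))))
  →6  S(S(add(Z, mul(SSZ, add(SZ, SZ)))))
  →7  S(S(mul(SSZ, add(SZ, SZ))))
  →8  S(S(add(add(SZ, SZ), mul(SZ, add(SZ, SZ)))))
  →9  S(S(add(S(add(Z, SZ)), mul(SZ, add(SZ, SZ)))))
  →10  S(S(S(add(add(Z, SZ), mul(SZ, add(SZ, SZ))))))
  →11  S(S(S(add(SZ, mul(SZ, add(SZ, SZ))))))
  →12  S(S(S(S(add(Z, mul(SZ, add(SZ, SZ)))))))
  →13  S(S(S(S(mul(SZ, add(SZ, SZ))))))
  →14  S(S(S(S(add(add(SZ, SZ), mul(Z, add(SZ, SZ)))))))
  →15  S(S(S(S(add(S(add(Z, SZ)), mul(Z, add(SZ, SZ)))))))
  →16  S(S(S(S(S(add(add(Z, SZ), mul(Z, add(SZ, SZ))))))))
  →17  S(S(S(S(S(add(SZ, mul(Z, add(SZ, SZ))))))))
  →18  S(S(S(S(S(S(add(Z, mul(Z, add(SZ, SZ)))))))))
  →19  S(S(S(S(S(S(mul(Z, add(SZ, SZ))))))))
  →20  S^6(Z)

Answer: YES — reaches normal form S^6(Z) in 20 ≤ 22 steps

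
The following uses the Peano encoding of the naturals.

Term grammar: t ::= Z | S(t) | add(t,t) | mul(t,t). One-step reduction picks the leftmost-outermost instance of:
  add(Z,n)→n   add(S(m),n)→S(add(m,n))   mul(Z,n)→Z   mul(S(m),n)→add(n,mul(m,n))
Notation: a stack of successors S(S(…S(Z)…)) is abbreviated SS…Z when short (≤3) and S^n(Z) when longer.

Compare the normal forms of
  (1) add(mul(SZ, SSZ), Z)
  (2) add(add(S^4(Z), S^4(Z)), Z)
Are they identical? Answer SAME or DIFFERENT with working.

Term A:
  start: add(mul(SZ, SSZ), Z)
  →1  add(add(SSZ, mul(Z, SSZ)), Z)
  →2  add(S(add(SZ, mul(Z, SSZ))), Z)
  →3  S(add(add(SZ, mul(Z, SSZ)), Z))
  →4  S(add(S(add(Z, mul(Z, SSZ))), Z))
  →5  S(S(add(add(Z, mul(Z, SSZ)), Z)))
  →6  S(S(add(mul(Z, SSZ), Z)))
  →7  S(S(add(Z, Z)))
  →8  SSZ

Term B:
  start: add(add(S^4(Z), S^4(Z)), Z)
  →1  add(S(add(SSSZ, S^4(Z))), Z)
  →2  S(add(add(SSSZ, S^4(Z)), Z))
  →3  S(add(S(add(SSZ, S^4(Z))), Z))
  →4  S(S(add(add(SSZ, S^4(Z)), Z)))
  →5  S(S(add(S(add(SZ, S^4(Z))), Z)))
  →6  S(S(S(add(add(SZ, S^4(Z)), Z))))
  →7  S(S(S(add(S(add(Z, S^4(Z))), Z))))
  →8  S(S(S(S(add(add(Z, S^4(Z)), Z)))))
  →9  S(S(S(S(add(S^4(Z), Z)))))
  →10  S(S(S(S(S(add(SSSZ, Z))))))
  →11  S(S(S(S(S(S(add(SSZ, Z)))))))
  →12  S(S(S(S(S(S(S(add(SZ, Z))))))))
  →13  S(S(S(S(S(S(S(S(add(Z, Z)))))))))
  →14  S^8(Z)

Answer: DIFFERENT — A ⇓ SSZ, B ⇓ S^8(Z)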